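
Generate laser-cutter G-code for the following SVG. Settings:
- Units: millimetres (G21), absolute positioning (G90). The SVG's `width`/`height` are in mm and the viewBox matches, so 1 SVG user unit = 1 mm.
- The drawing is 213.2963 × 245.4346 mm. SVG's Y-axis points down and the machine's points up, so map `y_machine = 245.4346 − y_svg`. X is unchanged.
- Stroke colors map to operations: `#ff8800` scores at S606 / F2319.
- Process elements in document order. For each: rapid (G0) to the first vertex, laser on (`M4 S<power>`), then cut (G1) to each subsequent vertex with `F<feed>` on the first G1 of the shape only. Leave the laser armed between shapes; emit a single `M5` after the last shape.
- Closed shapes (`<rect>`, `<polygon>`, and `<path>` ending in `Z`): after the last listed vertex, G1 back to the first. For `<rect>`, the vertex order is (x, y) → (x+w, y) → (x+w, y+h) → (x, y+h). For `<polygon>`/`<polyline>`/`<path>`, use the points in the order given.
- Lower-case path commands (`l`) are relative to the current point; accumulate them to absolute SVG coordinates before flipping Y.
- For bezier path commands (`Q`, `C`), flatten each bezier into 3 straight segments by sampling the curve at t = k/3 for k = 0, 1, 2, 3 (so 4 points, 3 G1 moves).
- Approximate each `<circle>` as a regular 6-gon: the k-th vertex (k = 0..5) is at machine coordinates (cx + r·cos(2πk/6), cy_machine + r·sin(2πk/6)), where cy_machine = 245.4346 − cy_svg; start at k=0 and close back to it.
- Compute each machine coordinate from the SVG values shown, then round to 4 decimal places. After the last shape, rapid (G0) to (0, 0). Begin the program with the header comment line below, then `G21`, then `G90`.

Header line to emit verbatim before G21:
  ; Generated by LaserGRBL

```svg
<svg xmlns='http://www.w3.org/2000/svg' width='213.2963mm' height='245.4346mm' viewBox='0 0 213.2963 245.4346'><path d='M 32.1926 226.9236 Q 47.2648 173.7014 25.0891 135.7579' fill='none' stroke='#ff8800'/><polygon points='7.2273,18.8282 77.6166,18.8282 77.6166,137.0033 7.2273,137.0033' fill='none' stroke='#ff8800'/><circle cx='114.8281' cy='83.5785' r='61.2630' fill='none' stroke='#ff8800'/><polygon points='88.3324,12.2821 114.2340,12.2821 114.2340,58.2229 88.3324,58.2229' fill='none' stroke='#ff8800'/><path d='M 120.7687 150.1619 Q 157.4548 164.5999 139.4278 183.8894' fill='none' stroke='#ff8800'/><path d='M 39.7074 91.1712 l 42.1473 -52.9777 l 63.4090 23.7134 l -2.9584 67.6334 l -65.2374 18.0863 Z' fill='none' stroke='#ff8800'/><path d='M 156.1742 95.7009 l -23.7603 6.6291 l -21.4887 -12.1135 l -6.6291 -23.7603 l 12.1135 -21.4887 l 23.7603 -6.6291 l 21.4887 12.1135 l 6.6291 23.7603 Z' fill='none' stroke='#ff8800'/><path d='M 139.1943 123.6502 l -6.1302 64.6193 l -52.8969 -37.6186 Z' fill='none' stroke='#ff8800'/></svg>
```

viewBox `0 0 213.2963 245.4346` with mm width/height → 1 unit = 1 mm. Flip: y_m = 245.4346 − y_svg.

**Shape 1** — `<path>` quadratic bezier, stroke `#ff8800` → score (S606, F2319). Control points (SVG): P0=(32.1926,226.9236), P1=(47.2648,173.7014), P2=(25.0891,135.7579); sampled at t=k/3. Machine vertices: (32.1926,18.5110) → (38.1021,52.2948) → (35.7342,82.6834) → (25.0891,109.6767). Open path.

**Shape 2** — `<polygon>` rectangle, stroke `#ff8800` → score (S606, F2319). Machine vertices: (7.2273,226.6064) → (77.6166,226.6064) → (77.6166,108.4313) → (7.2273,108.4313) → (7.2273,226.6064). Closed: final G1 returns to the first vertex.

**Shape 3** — `<circle>` circle, stroke `#ff8800` → score (S606, F2319). Machine vertices: (176.0911,161.8561) → (145.4596,214.9114) → (84.1966,214.9114) → (53.5651,161.8561) → (84.1966,108.8008) → (145.4596,108.8008) → (176.0911,161.8561). Closed: final G1 returns to the first vertex.

**Shape 4** — `<polygon>` rectangle, stroke `#ff8800` → score (S606, F2319). Machine vertices: (88.3324,233.1525) → (114.2340,233.1525) → (114.2340,187.2117) → (88.3324,187.2117) → (88.3324,233.1525). Closed: final G1 returns to the first vertex.

**Shape 5** — `<path>` quadratic bezier, stroke `#ff8800` → score (S606, F2319). Control points (SVG): P0=(120.7687,150.1619), P1=(157.4548,164.5999), P2=(139.4278,183.8894); sampled at t=k/3. Machine vertices: (120.7687,95.2727) → (139.1469,85.1083) → (145.3666,73.8658) → (139.4278,61.5452). Open path.

**Shape 6** — `<path>` regular polygon, stroke `#ff8800` → score (S606, F2319). Machine vertices: (39.7074,154.2634) → (81.8547,207.2411) → (145.2637,183.5277) → (142.3053,115.8943) → (77.0679,97.8080) → (39.7074,154.2634). Closed: final G1 returns to the first vertex.

**Shape 7** — `<path>` regular polygon, stroke `#ff8800` → score (S606, F2319). Machine vertices: (156.1742,149.7337) → (132.4139,143.1046) → (110.9252,155.2181) → (104.2961,178.9784) → (116.4096,200.4671) → (140.1699,207.0962) → (161.6586,194.9827) → (168.2877,171.2224) → (156.1742,149.7337). Closed: final G1 returns to the first vertex.

**Shape 8** — `<path>` regular polygon, stroke `#ff8800` → score (S606, F2319). Machine vertices: (139.1943,121.7844) → (133.0641,57.1651) → (80.1672,94.7837) → (139.1943,121.7844). Closed: final G1 returns to the first vertex.

; Generated by LaserGRBL
G21
G90
G0 X32.1926 Y18.5110
M4 S606
G1 X38.1021 Y52.2948 F2319
G1 X35.7342 Y82.6834
G1 X25.0891 Y109.6767
G0 X7.2273 Y226.6064
M4 S606
G1 X77.6166 Y226.6064 F2319
G1 X77.6166 Y108.4313
G1 X7.2273 Y108.4313
G1 X7.2273 Y226.6064
G0 X176.0911 Y161.8561
M4 S606
G1 X145.4596 Y214.9114 F2319
G1 X84.1966 Y214.9114
G1 X53.5651 Y161.8561
G1 X84.1966 Y108.8008
G1 X145.4596 Y108.8008
G1 X176.0911 Y161.8561
G0 X88.3324 Y233.1525
M4 S606
G1 X114.2340 Y233.1525 F2319
G1 X114.2340 Y187.2117
G1 X88.3324 Y187.2117
G1 X88.3324 Y233.1525
G0 X120.7687 Y95.2727
M4 S606
G1 X139.1469 Y85.1083 F2319
G1 X145.3666 Y73.8658
G1 X139.4278 Y61.5452
G0 X39.7074 Y154.2634
M4 S606
G1 X81.8547 Y207.2411 F2319
G1 X145.2637 Y183.5277
G1 X142.3053 Y115.8943
G1 X77.0679 Y97.8080
G1 X39.7074 Y154.2634
G0 X156.1742 Y149.7337
M4 S606
G1 X132.4139 Y143.1046 F2319
G1 X110.9252 Y155.2181
G1 X104.2961 Y178.9784
G1 X116.4096 Y200.4671
G1 X140.1699 Y207.0962
G1 X161.6586 Y194.9827
G1 X168.2877 Y171.2224
G1 X156.1742 Y149.7337
G0 X139.1943 Y121.7844
M4 S606
G1 X133.0641 Y57.1651 F2319
G1 X80.1672 Y94.7837
G1 X139.1943 Y121.7844
M5
G0 X0.0000 Y0.0000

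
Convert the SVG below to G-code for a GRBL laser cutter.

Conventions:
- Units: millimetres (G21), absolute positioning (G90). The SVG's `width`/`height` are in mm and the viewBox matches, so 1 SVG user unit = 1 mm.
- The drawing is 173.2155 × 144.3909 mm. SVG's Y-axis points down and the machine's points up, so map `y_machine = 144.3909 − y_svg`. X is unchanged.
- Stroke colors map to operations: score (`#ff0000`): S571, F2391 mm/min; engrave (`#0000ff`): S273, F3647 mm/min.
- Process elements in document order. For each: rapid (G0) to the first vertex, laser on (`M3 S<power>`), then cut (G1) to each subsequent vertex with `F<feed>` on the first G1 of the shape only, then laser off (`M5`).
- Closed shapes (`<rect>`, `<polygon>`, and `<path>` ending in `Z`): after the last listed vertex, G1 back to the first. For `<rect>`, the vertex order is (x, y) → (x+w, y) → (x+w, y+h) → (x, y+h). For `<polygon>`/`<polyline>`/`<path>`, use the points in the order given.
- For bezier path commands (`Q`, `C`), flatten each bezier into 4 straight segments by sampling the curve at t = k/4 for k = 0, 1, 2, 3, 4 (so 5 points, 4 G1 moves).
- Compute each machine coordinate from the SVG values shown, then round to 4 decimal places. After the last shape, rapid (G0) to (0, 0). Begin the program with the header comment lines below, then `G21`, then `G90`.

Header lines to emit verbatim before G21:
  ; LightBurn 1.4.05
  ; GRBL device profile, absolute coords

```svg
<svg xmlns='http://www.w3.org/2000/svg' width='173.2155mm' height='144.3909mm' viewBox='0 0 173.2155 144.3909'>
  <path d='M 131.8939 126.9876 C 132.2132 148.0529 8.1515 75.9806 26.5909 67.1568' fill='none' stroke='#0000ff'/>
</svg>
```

viewBox `0 0 173.2155 144.3909` with mm width/height → 1 unit = 1 mm. Flip: y_m = 144.3909 − y_svg.

**Shape 1** — `<path>` cubic bezier, stroke `#0000ff` → engrave (S273, F3647). Control points (SVG): P0=(131.8939,126.9876), P1=(132.2132,148.0529), P2=(8.1515,75.9806), P3=(26.5909,67.1568); sampled at t=k/4. Machine vertices: (131.8939,17.4033) → (112.9820,16.6241) → (72.4474,36.1103) → (35.3103,61.2007) → (26.5909,77.2341). Open path.

; LightBurn 1.4.05
; GRBL device profile, absolute coords
G21
G90
G0 X131.8939 Y17.4033
M3 S273
G1 X112.9820 Y16.6241 F3647
G1 X72.4474 Y36.1103
G1 X35.3103 Y61.2007
G1 X26.5909 Y77.2341
M5
G0 X0.0000 Y0.0000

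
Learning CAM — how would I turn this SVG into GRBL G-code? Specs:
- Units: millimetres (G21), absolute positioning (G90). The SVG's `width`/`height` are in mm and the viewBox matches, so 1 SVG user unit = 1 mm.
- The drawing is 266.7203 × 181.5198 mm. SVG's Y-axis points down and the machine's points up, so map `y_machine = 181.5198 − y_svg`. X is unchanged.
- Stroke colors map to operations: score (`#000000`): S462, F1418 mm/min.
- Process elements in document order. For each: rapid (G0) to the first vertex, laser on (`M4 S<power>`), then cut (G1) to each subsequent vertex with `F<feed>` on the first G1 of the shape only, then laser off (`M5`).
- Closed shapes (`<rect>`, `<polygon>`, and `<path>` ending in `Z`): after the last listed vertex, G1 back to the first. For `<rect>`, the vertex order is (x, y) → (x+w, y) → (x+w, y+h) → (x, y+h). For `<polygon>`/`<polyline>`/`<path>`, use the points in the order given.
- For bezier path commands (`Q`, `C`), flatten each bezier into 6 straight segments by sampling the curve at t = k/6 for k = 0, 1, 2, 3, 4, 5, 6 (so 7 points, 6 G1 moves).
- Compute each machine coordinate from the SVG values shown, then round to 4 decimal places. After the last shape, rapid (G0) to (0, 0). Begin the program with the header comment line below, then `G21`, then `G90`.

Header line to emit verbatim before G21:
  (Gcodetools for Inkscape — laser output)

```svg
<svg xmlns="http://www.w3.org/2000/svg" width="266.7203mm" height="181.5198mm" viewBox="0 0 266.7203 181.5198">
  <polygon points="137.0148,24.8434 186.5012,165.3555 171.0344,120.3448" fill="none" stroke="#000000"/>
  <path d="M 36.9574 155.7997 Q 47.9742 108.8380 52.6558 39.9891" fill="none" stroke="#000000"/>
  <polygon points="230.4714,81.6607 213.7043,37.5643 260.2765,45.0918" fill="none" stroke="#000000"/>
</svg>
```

(Gcodetools for Inkscape — laser output)
G21
G90
G0 X137.0148 Y156.6764
M4 S462
G1 X186.5012 Y16.1643 F1418
G1 X171.0344 Y61.1750
G1 X137.0148 Y156.6764
M5
G0 X36.9574 Y25.7201
M4 S462
G1 X40.4537 Y41.9820 F1418
G1 X43.5980 Y59.4598
G1 X46.3904 Y78.1536
G1 X48.8308 Y98.0633
G1 X50.9193 Y119.1890
G1 X52.6558 Y141.5307
M5
G0 X230.4714 Y99.8591
M4 S462
G1 X213.7043 Y143.9555 F1418
G1 X260.2765 Y136.4280
G1 X230.4714 Y99.8591
M5
G0 X0.0000 Y0.0000

Since the viewBox matches the mm dimensions, user units are millimetres directly. The only transform is the Y-flip y_m = 181.5198 − y_svg.

Shape 1 is a closed polygon drawn with `<polygon>`. Its stroke #000000 means score at S462, F1418. After flipping Y the toolpath is (137.0148,156.6764) → (186.5012,16.1643) → (171.0344,61.1750) → (137.0148,156.6764), returning to the start.

Shape 2 is a quadratic bezier drawn with `<path>`. Its stroke #000000 means score at S462, F1418. After flipping Y the toolpath is (36.9574,25.7201) → (40.4537,41.9820) → (43.5980,59.4598) → (46.3904,78.1536) → (48.8308,98.0633) → (50.9193,119.1890) → (52.6558,141.5307).

Shape 3 is a regular polygon drawn with `<polygon>`. Its stroke #000000 means score at S462, F1418. After flipping Y the toolpath is (230.4714,99.8591) → (213.7043,143.9555) → (260.2765,136.4280) → (230.4714,99.8591), returning to the start.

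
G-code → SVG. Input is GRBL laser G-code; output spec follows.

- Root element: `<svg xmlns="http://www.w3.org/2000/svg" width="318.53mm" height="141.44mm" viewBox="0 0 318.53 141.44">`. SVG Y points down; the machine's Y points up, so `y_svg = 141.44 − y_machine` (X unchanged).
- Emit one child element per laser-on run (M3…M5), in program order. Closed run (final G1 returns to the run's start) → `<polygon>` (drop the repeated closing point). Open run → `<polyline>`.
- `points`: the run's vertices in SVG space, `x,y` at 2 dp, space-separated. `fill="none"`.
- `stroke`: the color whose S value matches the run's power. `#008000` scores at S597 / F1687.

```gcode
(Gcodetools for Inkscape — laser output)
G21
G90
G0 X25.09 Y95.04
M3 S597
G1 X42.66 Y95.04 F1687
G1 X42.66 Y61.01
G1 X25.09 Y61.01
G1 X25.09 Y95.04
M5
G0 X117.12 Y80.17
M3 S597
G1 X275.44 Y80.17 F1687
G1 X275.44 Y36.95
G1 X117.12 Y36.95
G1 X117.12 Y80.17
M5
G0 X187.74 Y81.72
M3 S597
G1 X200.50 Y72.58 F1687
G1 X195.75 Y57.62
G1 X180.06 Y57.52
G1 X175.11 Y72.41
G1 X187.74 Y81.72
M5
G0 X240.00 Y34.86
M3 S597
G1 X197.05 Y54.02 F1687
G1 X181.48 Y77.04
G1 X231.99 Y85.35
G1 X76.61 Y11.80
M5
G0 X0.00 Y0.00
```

<svg xmlns="http://www.w3.org/2000/svg" width="318.53mm" height="141.44mm" viewBox="0 0 318.53 141.44">
  <polygon points="25.09,46.40 42.66,46.40 42.66,80.43 25.09,80.43" fill="none" stroke="#008000"/>
  <polygon points="117.12,61.27 275.44,61.27 275.44,104.49 117.12,104.49" fill="none" stroke="#008000"/>
  <polygon points="187.74,59.72 200.50,68.86 195.75,83.82 180.06,83.92 175.11,69.03" fill="none" stroke="#008000"/>
  <polyline points="240.00,106.58 197.05,87.42 181.48,64.40 231.99,56.09 76.61,129.64" fill="none" stroke="#008000"/>
</svg>

Machine Y-up, SVG Y-down with viewBox height 141.44, so y_svg = 141.44 − y_machine; X carries over. Every run uses S597, so all elements get stroke `#008000` (score).

Run 1: The run returns to its start, so emit a `<polygon>` with points (Y-flipped): 25.09,46.40 42.66,46.40 42.66,80.43 25.09,80.43.

Run 2: The run returns to its start, so emit a `<polygon>` with points (Y-flipped): 117.12,61.27 275.44,61.27 275.44,104.49 117.12,104.49.

Run 3: The run returns to its start, so emit a `<polygon>` with points (Y-flipped): 187.74,59.72 200.50,68.86 195.75,83.82 180.06,83.92 175.11,69.03.

Run 4: The run is open, so emit a `<polyline>` with points (Y-flipped): 240.00,106.58 197.05,87.42 181.48,64.40 231.99,56.09 76.61,129.64.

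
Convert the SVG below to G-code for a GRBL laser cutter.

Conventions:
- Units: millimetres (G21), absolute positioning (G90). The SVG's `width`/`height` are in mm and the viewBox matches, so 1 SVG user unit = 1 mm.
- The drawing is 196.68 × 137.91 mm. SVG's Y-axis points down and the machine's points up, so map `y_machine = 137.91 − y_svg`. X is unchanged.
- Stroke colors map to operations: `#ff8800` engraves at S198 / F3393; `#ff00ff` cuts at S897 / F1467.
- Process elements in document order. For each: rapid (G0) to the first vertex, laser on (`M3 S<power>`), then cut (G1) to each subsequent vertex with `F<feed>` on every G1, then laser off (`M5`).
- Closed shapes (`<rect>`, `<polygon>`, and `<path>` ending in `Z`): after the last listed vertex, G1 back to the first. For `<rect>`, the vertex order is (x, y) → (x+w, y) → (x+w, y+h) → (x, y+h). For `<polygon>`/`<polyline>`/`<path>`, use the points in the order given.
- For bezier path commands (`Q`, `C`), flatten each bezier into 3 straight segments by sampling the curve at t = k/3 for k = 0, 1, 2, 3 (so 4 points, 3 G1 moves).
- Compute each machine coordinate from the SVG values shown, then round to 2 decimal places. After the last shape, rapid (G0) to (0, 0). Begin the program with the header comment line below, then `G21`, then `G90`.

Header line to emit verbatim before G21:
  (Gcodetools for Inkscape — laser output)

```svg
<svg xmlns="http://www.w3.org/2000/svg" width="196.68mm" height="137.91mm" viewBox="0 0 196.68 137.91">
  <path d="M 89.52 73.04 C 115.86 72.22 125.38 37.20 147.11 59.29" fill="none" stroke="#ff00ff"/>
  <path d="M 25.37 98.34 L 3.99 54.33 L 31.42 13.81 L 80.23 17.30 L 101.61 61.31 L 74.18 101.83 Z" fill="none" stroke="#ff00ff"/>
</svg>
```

(Gcodetools for Inkscape — laser output)
G21
G90
G0 X89.52 Y64.87
M3 S897
G1 X111.33 Y73.71 F1467
G1 X128.37 Y85.06 F1467
G1 X147.11 Y78.62 F1467
M5
G0 X25.37 Y39.57
M3 S897
G1 X3.99 Y83.58 F1467
G1 X31.42 Y124.10 F1467
G1 X80.23 Y120.61 F1467
G1 X101.61 Y76.60 F1467
G1 X74.18 Y36.08 F1467
G1 X25.37 Y39.57 F1467
M5
G0 X0.00 Y0.00

Since the viewBox matches the mm dimensions, user units are millimetres directly. The only transform is the Y-flip y_m = 137.91 − y_svg.

Shape 1 is a cubic bezier drawn with `<path>`. Its stroke #ff00ff means cut at S897, F1467. After flipping Y the toolpath is (89.52,64.87) → (111.33,73.71) → (128.37,85.06) → (147.11,78.62).

Shape 2 is a regular polygon drawn with `<path>`. Its stroke #ff00ff means cut at S897, F1467. After flipping Y the toolpath is (25.37,39.57) → (3.99,83.58) → (31.42,124.10) → (80.23,120.61) → (101.61,76.60) → (74.18,36.08) → (25.37,39.57), returning to the start.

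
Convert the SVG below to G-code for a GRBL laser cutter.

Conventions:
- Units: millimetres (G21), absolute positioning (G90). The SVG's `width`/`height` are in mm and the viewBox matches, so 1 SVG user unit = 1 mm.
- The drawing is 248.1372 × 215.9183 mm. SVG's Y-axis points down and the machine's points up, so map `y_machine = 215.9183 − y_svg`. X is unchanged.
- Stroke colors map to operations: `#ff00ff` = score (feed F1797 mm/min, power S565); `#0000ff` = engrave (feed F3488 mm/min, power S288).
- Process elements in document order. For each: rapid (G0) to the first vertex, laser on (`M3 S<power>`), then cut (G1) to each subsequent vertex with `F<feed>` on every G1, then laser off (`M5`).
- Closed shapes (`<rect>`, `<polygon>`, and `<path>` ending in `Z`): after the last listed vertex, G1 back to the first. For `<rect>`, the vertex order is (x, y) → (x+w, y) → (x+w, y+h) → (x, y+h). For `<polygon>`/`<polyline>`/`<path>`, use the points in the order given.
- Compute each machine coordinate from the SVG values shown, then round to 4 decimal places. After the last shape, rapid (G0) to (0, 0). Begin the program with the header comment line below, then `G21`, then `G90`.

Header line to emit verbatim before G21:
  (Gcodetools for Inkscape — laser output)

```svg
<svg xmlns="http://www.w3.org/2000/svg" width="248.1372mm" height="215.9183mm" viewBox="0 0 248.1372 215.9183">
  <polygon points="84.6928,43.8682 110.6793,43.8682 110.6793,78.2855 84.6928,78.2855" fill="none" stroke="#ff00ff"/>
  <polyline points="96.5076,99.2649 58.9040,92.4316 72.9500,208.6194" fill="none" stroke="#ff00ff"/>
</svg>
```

viewBox `0 0 248.1372 215.9183` with mm width/height → 1 unit = 1 mm. Flip: y_m = 215.9183 − y_svg.

**Shape 1** — `<polygon>` rectangle, stroke `#ff00ff` → score (S565, F1797). Machine vertices: (84.6928,172.0501) → (110.6793,172.0501) → (110.6793,137.6328) → (84.6928,137.6328) → (84.6928,172.0501). Closed: final G1 returns to the first vertex.

**Shape 2** — `<polyline>` open polyline, stroke `#ff00ff` → score (S565, F1797). Machine vertices: (96.5076,116.6534) → (58.9040,123.4867) → (72.9500,7.2989). Open path.

(Gcodetools for Inkscape — laser output)
G21
G90
G0 X84.6928 Y172.0501
M3 S565
G1 X110.6793 Y172.0501 F1797
G1 X110.6793 Y137.6328 F1797
G1 X84.6928 Y137.6328 F1797
G1 X84.6928 Y172.0501 F1797
M5
G0 X96.5076 Y116.6534
M3 S565
G1 X58.9040 Y123.4867 F1797
G1 X72.9500 Y7.2989 F1797
M5
G0 X0.0000 Y0.0000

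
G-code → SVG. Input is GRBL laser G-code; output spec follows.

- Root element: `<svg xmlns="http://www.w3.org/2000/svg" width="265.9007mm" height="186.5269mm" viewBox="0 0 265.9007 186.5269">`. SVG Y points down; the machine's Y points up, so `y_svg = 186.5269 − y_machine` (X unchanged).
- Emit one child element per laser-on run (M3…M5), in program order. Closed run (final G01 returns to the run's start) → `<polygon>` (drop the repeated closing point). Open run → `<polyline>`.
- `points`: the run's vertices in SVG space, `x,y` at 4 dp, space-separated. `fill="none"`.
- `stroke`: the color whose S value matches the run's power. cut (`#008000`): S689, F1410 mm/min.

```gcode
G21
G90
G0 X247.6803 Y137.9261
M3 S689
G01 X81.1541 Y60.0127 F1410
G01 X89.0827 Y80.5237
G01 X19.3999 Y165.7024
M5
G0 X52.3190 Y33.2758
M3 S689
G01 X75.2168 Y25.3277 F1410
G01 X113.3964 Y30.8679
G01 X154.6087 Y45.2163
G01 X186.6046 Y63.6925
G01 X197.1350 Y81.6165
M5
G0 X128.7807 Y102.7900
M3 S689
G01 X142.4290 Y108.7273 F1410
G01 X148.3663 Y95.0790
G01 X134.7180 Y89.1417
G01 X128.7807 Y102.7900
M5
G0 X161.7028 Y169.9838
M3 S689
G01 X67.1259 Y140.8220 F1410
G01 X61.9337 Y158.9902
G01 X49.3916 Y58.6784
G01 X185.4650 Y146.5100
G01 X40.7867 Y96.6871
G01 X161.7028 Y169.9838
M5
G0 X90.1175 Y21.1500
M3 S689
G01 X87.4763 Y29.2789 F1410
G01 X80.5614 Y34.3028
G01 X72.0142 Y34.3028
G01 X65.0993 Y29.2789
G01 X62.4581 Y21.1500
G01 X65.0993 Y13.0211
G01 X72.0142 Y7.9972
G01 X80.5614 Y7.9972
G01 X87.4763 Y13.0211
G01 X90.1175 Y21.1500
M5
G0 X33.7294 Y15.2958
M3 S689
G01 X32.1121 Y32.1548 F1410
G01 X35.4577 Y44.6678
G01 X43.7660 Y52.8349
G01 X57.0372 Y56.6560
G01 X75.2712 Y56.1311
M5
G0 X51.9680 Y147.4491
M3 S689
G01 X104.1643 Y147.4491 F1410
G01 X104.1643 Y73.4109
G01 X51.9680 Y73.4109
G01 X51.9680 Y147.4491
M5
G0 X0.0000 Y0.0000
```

Each laser-on run becomes one SVG element. Flip Y back into SVG space with y_svg = 186.5269 − y_machine. Every run uses S689, so all elements get stroke `#008000` (cut).

Run 1: The run is open, so emit a `<polyline>` with points (Y-flipped): 247.6803,48.6008 81.1541,126.5142 89.0827,106.0032 19.3999,20.8245.

Run 2: The run is open, so emit a `<polyline>` with points (Y-flipped): 52.3190,153.2511 75.2168,161.1992 113.3964,155.6590 154.6087,141.3106 186.6046,122.8344 197.1350,104.9104.

Run 3: The run returns to its start, so emit a `<polygon>` with points (Y-flipped): 128.7807,83.7369 142.4290,77.7996 148.3663,91.4479 134.7180,97.3852.

Run 4: The run returns to its start, so emit a `<polygon>` with points (Y-flipped): 161.7028,16.5431 67.1259,45.7049 61.9337,27.5367 49.3916,127.8485 185.4650,40.0169 40.7867,89.8398.

Run 5: The run returns to its start, so emit a `<polygon>` with points (Y-flipped): 90.1175,165.3769 87.4763,157.2480 80.5614,152.2241 72.0142,152.2241 65.0993,157.2480 62.4581,165.3769 65.0993,173.5058 72.0142,178.5297 80.5614,178.5297 87.4763,173.5058.

Run 6: The run is open, so emit a `<polyline>` with points (Y-flipped): 33.7294,171.2311 32.1121,154.3721 35.4577,141.8591 43.7660,133.6920 57.0372,129.8709 75.2712,130.3958.

Run 7: The run returns to its start, so emit a `<polygon>` with points (Y-flipped): 51.9680,39.0778 104.1643,39.0778 104.1643,113.1160 51.9680,113.1160.

<svg xmlns="http://www.w3.org/2000/svg" width="265.9007mm" height="186.5269mm" viewBox="0 0 265.9007 186.5269">
  <polyline points="247.6803,48.6008 81.1541,126.5142 89.0827,106.0032 19.3999,20.8245" fill="none" stroke="#008000"/>
  <polyline points="52.3190,153.2511 75.2168,161.1992 113.3964,155.6590 154.6087,141.3106 186.6046,122.8344 197.1350,104.9104" fill="none" stroke="#008000"/>
  <polygon points="128.7807,83.7369 142.4290,77.7996 148.3663,91.4479 134.7180,97.3852" fill="none" stroke="#008000"/>
  <polygon points="161.7028,16.5431 67.1259,45.7049 61.9337,27.5367 49.3916,127.8485 185.4650,40.0169 40.7867,89.8398" fill="none" stroke="#008000"/>
  <polygon points="90.1175,165.3769 87.4763,157.2480 80.5614,152.2241 72.0142,152.2241 65.0993,157.2480 62.4581,165.3769 65.0993,173.5058 72.0142,178.5297 80.5614,178.5297 87.4763,173.5058" fill="none" stroke="#008000"/>
  <polyline points="33.7294,171.2311 32.1121,154.3721 35.4577,141.8591 43.7660,133.6920 57.0372,129.8709 75.2712,130.3958" fill="none" stroke="#008000"/>
  <polygon points="51.9680,39.0778 104.1643,39.0778 104.1643,113.1160 51.9680,113.1160" fill="none" stroke="#008000"/>
</svg>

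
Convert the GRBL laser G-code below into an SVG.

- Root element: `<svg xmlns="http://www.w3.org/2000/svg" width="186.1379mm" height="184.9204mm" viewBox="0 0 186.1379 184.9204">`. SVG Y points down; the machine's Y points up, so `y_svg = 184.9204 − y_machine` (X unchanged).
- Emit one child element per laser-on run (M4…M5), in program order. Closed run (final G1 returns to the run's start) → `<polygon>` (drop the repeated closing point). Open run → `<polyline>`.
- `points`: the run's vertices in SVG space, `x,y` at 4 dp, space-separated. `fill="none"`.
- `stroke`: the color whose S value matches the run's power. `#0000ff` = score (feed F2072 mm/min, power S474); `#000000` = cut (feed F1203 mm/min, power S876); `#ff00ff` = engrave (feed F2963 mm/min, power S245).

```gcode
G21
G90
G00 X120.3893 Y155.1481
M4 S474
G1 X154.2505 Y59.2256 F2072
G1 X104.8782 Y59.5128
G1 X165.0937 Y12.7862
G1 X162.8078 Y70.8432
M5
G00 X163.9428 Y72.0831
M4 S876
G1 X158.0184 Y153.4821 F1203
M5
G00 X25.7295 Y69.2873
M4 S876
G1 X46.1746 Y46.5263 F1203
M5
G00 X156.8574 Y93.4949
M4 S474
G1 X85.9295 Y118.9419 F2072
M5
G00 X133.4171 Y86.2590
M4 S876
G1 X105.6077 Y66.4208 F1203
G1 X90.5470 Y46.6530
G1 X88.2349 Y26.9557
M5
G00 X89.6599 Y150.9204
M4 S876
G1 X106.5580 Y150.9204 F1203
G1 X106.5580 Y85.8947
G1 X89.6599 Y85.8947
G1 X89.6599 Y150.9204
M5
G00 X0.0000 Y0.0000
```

y_svg = 184.9204 − y_m.

[1] S474→`#0000ff` (score); open run; points: 120.3893,29.7723 154.2505,125.6948 104.8782,125.4076 165.0937,172.1342 162.8078,114.0772

[2] S876→`#000000` (cut); open run; points: 163.9428,112.8373 158.0184,31.4383

[3] S876→`#000000` (cut); open run; points: 25.7295,115.6331 46.1746,138.3941

[4] S474→`#0000ff` (score); open run; points: 156.8574,91.4255 85.9295,65.9785

[5] S876→`#000000` (cut); open run; points: 133.4171,98.6614 105.6077,118.4996 90.5470,138.2674 88.2349,157.9647

[6] S876→`#000000` (cut); closed run; points: 89.6599,34.0000 106.5580,34.0000 106.5580,99.0257 89.6599,99.0257

<svg xmlns="http://www.w3.org/2000/svg" width="186.1379mm" height="184.9204mm" viewBox="0 0 186.1379 184.9204">
  <polyline points="120.3893,29.7723 154.2505,125.6948 104.8782,125.4076 165.0937,172.1342 162.8078,114.0772" fill="none" stroke="#0000ff"/>
  <polyline points="163.9428,112.8373 158.0184,31.4383" fill="none" stroke="#000000"/>
  <polyline points="25.7295,115.6331 46.1746,138.3941" fill="none" stroke="#000000"/>
  <polyline points="156.8574,91.4255 85.9295,65.9785" fill="none" stroke="#0000ff"/>
  <polyline points="133.4171,98.6614 105.6077,118.4996 90.5470,138.2674 88.2349,157.9647" fill="none" stroke="#000000"/>
  <polygon points="89.6599,34.0000 106.5580,34.0000 106.5580,99.0257 89.6599,99.0257" fill="none" stroke="#000000"/>
</svg>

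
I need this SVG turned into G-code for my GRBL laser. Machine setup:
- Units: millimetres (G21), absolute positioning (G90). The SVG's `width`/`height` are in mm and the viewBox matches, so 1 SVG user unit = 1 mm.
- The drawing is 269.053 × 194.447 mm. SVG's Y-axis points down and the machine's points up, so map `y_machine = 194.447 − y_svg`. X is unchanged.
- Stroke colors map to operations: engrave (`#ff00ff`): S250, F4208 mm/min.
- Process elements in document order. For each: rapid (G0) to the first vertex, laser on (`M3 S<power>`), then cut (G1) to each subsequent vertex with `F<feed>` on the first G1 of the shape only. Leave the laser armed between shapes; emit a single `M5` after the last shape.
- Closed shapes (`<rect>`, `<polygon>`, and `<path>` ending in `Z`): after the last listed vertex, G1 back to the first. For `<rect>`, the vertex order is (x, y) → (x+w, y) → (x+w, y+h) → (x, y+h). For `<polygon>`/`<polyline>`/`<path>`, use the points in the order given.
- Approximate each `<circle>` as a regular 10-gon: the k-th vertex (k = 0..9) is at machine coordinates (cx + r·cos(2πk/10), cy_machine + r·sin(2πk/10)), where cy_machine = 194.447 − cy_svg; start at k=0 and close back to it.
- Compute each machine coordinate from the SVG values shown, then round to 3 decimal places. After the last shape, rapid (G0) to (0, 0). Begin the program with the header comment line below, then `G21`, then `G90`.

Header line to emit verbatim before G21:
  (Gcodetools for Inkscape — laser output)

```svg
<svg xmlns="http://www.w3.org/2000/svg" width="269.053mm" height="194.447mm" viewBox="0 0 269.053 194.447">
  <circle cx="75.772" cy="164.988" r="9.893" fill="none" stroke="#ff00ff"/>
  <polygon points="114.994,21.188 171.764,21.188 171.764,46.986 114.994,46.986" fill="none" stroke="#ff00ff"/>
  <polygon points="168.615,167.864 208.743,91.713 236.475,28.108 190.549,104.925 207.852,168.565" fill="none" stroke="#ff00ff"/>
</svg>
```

(Gcodetools for Inkscape — laser output)
G21
G90
G0 X85.665 Y29.459
M3 S250
G1 X83.776 Y35.274 F4208
G1 X78.829 Y38.868
G1 X72.715 Y38.868
G1 X67.768 Y35.274
G1 X65.879 Y29.459
G1 X67.768 Y23.644
G1 X72.715 Y20.050
G1 X78.829 Y20.050
G1 X83.776 Y23.644
G1 X85.665 Y29.459
G0 X114.994 Y173.259
M3 S250
G1 X171.764 Y173.259 F4208
G1 X171.764 Y147.461
G1 X114.994 Y147.461
G1 X114.994 Y173.259
G0 X168.615 Y26.583
M3 S250
G1 X208.743 Y102.734 F4208
G1 X236.475 Y166.339
G1 X190.549 Y89.522
G1 X207.852 Y25.882
G1 X168.615 Y26.583
M5
G0 X0.000 Y0.000

Since the viewBox matches the mm dimensions, user units are millimetres directly. The only transform is the Y-flip y_m = 194.447 − y_svg.

Shape 1 is a circle drawn with `<circle>`. Its stroke #ff00ff means engrave at S250, F4208. After flipping Y the toolpath is (85.665,29.459) → (83.776,35.274) → (78.829,38.868) → (72.715,38.868) → (67.768,35.274) → (65.879,29.459) → (67.768,23.644) → (72.715,20.050) → (78.829,20.050) → (83.776,23.644) → (85.665,29.459), returning to the start.

Shape 2 is a rectangle drawn with `<polygon>`. Its stroke #ff00ff means engrave at S250, F4208. After flipping Y the toolpath is (114.994,173.259) → (171.764,173.259) → (171.764,147.461) → (114.994,147.461) → (114.994,173.259), returning to the start.

Shape 3 is a closed polygon drawn with `<polygon>`. Its stroke #ff00ff means engrave at S250, F4208. After flipping Y the toolpath is (168.615,26.583) → (208.743,102.734) → (236.475,166.339) → (190.549,89.522) → (207.852,25.882) → (168.615,26.583), returning to the start.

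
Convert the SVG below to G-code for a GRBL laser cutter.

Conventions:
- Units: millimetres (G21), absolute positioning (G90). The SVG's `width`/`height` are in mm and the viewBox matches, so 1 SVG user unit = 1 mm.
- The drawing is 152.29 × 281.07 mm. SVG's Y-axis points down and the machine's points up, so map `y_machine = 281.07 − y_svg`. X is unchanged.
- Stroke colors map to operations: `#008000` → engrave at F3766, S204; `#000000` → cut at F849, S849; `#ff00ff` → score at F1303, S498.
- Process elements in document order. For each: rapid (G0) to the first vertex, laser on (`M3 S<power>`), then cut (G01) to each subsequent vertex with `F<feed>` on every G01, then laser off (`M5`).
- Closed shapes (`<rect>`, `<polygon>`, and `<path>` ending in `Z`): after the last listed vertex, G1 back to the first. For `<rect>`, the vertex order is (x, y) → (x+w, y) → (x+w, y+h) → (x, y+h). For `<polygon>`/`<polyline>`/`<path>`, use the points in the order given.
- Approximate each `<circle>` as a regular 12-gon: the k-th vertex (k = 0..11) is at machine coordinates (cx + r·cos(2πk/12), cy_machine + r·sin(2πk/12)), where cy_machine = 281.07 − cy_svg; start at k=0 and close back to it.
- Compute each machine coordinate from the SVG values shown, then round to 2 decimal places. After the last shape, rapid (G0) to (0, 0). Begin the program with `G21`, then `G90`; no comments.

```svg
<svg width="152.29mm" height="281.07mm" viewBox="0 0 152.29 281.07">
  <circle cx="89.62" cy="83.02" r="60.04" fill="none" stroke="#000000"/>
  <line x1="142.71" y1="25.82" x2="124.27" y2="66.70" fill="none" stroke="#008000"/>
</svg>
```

G21
G90
G0 X149.66 Y198.05
M3 S849
G01 X141.62 Y228.07 F849
G01 X119.64 Y250.05 F849
G01 X89.62 Y258.09 F849
G01 X59.60 Y250.05 F849
G01 X37.62 Y228.07 F849
G01 X29.58 Y198.05 F849
G01 X37.62 Y168.03 F849
G01 X59.60 Y146.05 F849
G01 X89.62 Y138.01 F849
G01 X119.64 Y146.05 F849
G01 X141.62 Y168.03 F849
G01 X149.66 Y198.05 F849
M5
G0 X142.71 Y255.25
M3 S204
G01 X124.27 Y214.37 F3766
M5
G0 X0.00 Y0.00

1 u = 1 mm; y_m = 281.07 − y.

[1] `<circle>` circle, #000000→cut S849 F849: (149.66,198.05) → (141.62,228.07) → (119.64,250.05) → (89.62,258.09) → (59.60,250.05) → (37.62,228.07) → (29.58,198.05) → (37.62,168.03) → (59.60,146.05) → (89.62,138.01) → (119.64,146.05) → (141.62,168.03) → (149.66,198.05) (closed)

[2] `<line>` line segment, #008000→engrave S204 F3766: (142.71,255.25) → (124.27,214.37)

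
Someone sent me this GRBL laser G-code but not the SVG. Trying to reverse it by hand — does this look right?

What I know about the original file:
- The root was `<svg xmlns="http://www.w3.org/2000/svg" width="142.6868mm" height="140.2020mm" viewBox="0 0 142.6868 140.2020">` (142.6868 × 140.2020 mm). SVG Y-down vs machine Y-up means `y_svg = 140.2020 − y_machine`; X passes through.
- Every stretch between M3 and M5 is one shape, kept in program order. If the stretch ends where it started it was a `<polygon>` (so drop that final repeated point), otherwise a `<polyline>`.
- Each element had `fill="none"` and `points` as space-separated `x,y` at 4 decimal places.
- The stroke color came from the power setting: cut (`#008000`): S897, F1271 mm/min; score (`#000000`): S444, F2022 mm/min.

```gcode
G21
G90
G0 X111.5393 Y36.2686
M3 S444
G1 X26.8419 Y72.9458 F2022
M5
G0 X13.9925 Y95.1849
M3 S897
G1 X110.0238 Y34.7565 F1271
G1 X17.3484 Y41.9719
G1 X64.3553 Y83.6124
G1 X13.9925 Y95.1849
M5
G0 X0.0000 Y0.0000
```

Machine Y-up, SVG Y-down with viewBox height 140.2020, so y_svg = 140.2020 − y_machine; X carries over.

Run 1: the run's S444 means `#000000` (score). The run is open, so emit a `<polyline>` with points (Y-flipped): 111.5393,103.9334 26.8419,67.2562.

Run 2: S897 ⇒ cut layer `#008000`. The run returns to its start, so emit a `<polygon>` with points (Y-flipped): 13.9925,45.0171 110.0238,105.4455 17.3484,98.2301 64.3553,56.5896.

<svg xmlns="http://www.w3.org/2000/svg" width="142.6868mm" height="140.2020mm" viewBox="0 0 142.6868 140.2020">
  <polyline points="111.5393,103.9334 26.8419,67.2562" fill="none" stroke="#000000"/>
  <polygon points="13.9925,45.0171 110.0238,105.4455 17.3484,98.2301 64.3553,56.5896" fill="none" stroke="#008000"/>
</svg>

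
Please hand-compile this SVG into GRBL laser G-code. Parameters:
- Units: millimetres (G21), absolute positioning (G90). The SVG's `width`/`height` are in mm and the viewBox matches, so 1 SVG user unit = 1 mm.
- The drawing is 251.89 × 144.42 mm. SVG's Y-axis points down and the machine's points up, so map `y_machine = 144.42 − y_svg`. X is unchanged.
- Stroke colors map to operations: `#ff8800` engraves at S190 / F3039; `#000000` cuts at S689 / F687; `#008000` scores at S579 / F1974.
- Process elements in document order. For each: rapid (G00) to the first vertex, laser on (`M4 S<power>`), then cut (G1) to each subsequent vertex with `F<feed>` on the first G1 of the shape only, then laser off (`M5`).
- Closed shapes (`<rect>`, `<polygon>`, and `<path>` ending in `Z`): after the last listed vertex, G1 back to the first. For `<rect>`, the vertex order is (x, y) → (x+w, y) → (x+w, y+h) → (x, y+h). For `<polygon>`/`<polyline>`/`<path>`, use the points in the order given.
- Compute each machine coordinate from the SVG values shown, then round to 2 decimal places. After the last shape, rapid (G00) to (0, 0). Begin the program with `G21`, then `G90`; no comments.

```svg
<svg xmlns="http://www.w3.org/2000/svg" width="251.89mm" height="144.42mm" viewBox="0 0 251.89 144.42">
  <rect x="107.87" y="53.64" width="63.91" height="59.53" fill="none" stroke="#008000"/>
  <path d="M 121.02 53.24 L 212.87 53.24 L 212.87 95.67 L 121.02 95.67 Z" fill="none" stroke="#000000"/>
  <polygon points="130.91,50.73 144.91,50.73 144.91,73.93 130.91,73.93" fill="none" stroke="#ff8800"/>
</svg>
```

viewBox `0 0 251.89 144.42` with mm width/height → 1 unit = 1 mm. Flip: y_m = 144.42 − y_svg.

**Shape 1** — `<rect>` rectangle, stroke `#008000` → score (S579, F1974). Machine vertices: (107.87,90.78) → (171.78,90.78) → (171.78,31.25) → (107.87,31.25) → (107.87,90.78). Closed: final G1 returns to the first vertex.

**Shape 2** — `<path>` rectangle, stroke `#000000` → cut (S689, F687). Machine vertices: (121.02,91.18) → (212.87,91.18) → (212.87,48.75) → (121.02,48.75) → (121.02,91.18). Closed: final G1 returns to the first vertex.

**Shape 3** — `<polygon>` rectangle, stroke `#ff8800` → engrave (S190, F3039). Machine vertices: (130.91,93.69) → (144.91,93.69) → (144.91,70.49) → (130.91,70.49) → (130.91,93.69). Closed: final G1 returns to the first vertex.

G21
G90
G00 X107.87 Y90.78
M4 S579
G1 X171.78 Y90.78 F1974
G1 X171.78 Y31.25
G1 X107.87 Y31.25
G1 X107.87 Y90.78
M5
G00 X121.02 Y91.18
M4 S689
G1 X212.87 Y91.18 F687
G1 X212.87 Y48.75
G1 X121.02 Y48.75
G1 X121.02 Y91.18
M5
G00 X130.91 Y93.69
M4 S190
G1 X144.91 Y93.69 F3039
G1 X144.91 Y70.49
G1 X130.91 Y70.49
G1 X130.91 Y93.69
M5
G00 X0.00 Y0.00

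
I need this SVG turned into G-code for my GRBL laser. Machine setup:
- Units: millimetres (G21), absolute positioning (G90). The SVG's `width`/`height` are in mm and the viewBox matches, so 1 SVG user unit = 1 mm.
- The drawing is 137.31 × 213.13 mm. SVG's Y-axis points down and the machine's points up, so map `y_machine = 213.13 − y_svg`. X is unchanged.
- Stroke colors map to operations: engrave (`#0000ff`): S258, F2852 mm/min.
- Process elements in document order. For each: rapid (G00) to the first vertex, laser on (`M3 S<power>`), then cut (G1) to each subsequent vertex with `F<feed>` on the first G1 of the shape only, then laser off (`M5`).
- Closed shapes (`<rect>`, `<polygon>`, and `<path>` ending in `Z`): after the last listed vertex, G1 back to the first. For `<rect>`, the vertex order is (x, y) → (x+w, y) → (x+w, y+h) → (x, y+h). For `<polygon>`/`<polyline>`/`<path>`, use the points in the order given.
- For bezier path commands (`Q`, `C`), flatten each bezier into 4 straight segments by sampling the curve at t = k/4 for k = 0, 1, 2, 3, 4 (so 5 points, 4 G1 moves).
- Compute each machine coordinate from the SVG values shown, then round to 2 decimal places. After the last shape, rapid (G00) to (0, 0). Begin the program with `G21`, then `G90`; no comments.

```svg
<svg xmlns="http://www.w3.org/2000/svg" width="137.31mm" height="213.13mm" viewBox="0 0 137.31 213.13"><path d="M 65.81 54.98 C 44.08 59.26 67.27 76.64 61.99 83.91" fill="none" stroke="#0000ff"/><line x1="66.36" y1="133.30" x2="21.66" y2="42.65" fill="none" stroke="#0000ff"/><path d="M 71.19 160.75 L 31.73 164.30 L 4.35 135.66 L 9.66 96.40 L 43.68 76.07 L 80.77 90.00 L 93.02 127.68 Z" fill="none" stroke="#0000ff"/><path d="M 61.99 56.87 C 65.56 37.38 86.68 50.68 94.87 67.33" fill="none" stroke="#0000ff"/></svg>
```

viewBox `0 0 137.31 213.13` with mm width/height → 1 unit = 1 mm. Flip: y_m = 213.13 − y_svg.

**Shape 1** — `<path>` cubic bezier, stroke `#0000ff` → engrave (S258, F2852). Control points (SVG): P0=(65.81,54.98), P1=(44.08,59.26), P2=(67.27,76.64), P3=(61.99,83.91); sampled at t=k/4. Machine vertices: (65.81,158.15) → (56.79,152.85) → (57.73,144.81) → (61.76,136.21) → (61.99,129.22). Open path.

**Shape 2** — `<line>` line segment, stroke `#0000ff` → engrave (S258, F2852). Machine vertices: (66.36,79.83) → (21.66,170.48). Open path.

**Shape 3** — `<path>` regular polygon, stroke `#0000ff` → engrave (S258, F2852). Machine vertices: (71.19,52.38) → (31.73,48.83) → (4.35,77.47) → (9.66,116.73) → (43.68,137.06) → (80.77,123.13) → (93.02,85.45) → (71.19,52.38). Closed: final G1 returns to the first vertex.

**Shape 4** — `<path>` cubic bezier, stroke `#0000ff` → engrave (S258, F2852). Control points (SVG): P0=(61.99,56.87), P1=(65.56,37.38), P2=(86.68,50.68), P3=(94.87,67.33); sampled at t=k/4. Machine vertices: (61.99,156.26) → (67.48,165.19) → (76.70,164.58) → (86.78,157.20) → (94.87,145.80). Open path.

G21
G90
G00 X65.81 Y158.15
M3 S258
G1 X56.79 Y152.85 F2852
G1 X57.73 Y144.81
G1 X61.76 Y136.21
G1 X61.99 Y129.22
M5
G00 X66.36 Y79.83
M3 S258
G1 X21.66 Y170.48 F2852
M5
G00 X71.19 Y52.38
M3 S258
G1 X31.73 Y48.83 F2852
G1 X4.35 Y77.47
G1 X9.66 Y116.73
G1 X43.68 Y137.06
G1 X80.77 Y123.13
G1 X93.02 Y85.45
G1 X71.19 Y52.38
M5
G00 X61.99 Y156.26
M3 S258
G1 X67.48 Y165.19 F2852
G1 X76.70 Y164.58
G1 X86.78 Y157.20
G1 X94.87 Y145.80
M5
G00 X0.00 Y0.00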